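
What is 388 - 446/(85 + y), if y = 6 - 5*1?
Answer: 16461/43 ≈ 382.81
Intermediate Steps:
y = 1 (y = 6 - 5 = 1)
388 - 446/(85 + y) = 388 - 446/(85 + 1) = 388 - 446/86 = 388 + (1/86)*(-446) = 388 - 223/43 = 16461/43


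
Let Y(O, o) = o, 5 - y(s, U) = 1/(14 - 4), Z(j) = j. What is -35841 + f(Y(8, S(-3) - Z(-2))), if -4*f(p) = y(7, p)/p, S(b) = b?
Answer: -1433591/40 ≈ -35840.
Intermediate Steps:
y(s, U) = 49/10 (y(s, U) = 5 - 1/(14 - 4) = 5 - 1/10 = 5 - 1*⅒ = 5 - ⅒ = 49/10)
f(p) = -49/(40*p)
-35841 + f(Y(8, S(-3) - Z(-2))) = -35841 - 49/(40*(-3 - 1*(-2))) = -35841 - 49/(40*(-3 + 2)) = -35841 - 49/40/(-1) = -35841 - 49/40*(-1) = -35841 + 49/40 = -1433591/40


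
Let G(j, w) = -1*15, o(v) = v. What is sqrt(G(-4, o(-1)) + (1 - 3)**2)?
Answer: I*sqrt(11) ≈ 3.3166*I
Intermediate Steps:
G(j, w) = -15
sqrt(G(-4, o(-1)) + (1 - 3)**2) = sqrt(-15 + (1 - 3)**2) = sqrt(-15 + (-2)**2) = sqrt(-15 + 4) = sqrt(-11) = I*sqrt(11)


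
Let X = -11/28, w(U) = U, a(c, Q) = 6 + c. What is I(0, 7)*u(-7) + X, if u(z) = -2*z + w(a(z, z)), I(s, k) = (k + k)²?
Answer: 71333/28 ≈ 2547.6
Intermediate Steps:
X = -11/28 (X = -11*1/28 = -11/28 ≈ -0.39286)
I(s, k) = 4*k² (I(s, k) = (2*k)² = 4*k²)
u(z) = 6 - z (u(z) = -2*z + (6 + z) = 6 - z)
I(0, 7)*u(-7) + X = (4*7²)*(6 - 1*(-7)) - 11/28 = (4*49)*(6 + 7) - 11/28 = 196*13 - 11/28 = 2548 - 11/28 = 71333/28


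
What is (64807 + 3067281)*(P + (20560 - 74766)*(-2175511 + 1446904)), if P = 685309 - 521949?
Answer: 123701923310091376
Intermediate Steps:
P = 163360
(64807 + 3067281)*(P + (20560 - 74766)*(-2175511 + 1446904)) = (64807 + 3067281)*(163360 + (20560 - 74766)*(-2175511 + 1446904)) = 3132088*(163360 - 54206*(-728607)) = 3132088*(163360 + 39494871042) = 3132088*39495034402 = 123701923310091376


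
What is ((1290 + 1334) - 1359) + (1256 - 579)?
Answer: 1942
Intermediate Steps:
((1290 + 1334) - 1359) + (1256 - 579) = (2624 - 1359) + 677 = 1265 + 677 = 1942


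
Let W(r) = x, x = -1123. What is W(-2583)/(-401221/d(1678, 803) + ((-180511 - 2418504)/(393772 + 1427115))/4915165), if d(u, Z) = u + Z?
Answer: 4987209509312680173/718182385642572134 ≈ 6.9442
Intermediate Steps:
d(u, Z) = Z + u
W(r) = -1123
W(-2583)/(-401221/d(1678, 803) + ((-180511 - 2418504)/(393772 + 1427115))/4915165) = -1123/(-401221/(803 + 1678) + ((-180511 - 2418504)/(393772 + 1427115))/4915165) = -1123/(-401221/2481 - 2599015/1820887*(1/4915165)) = -1123/(-401221*1/2481 - 2599015*1/1820887*(1/4915165)) = -1123/(-401221/2481 - 2599015/1820887*1/4915165) = -1123/(-401221/2481 - 519803/1789992010271) = -1123/(-718182385642572134/4440970177482351) = -1123*(-4440970177482351/718182385642572134) = 4987209509312680173/718182385642572134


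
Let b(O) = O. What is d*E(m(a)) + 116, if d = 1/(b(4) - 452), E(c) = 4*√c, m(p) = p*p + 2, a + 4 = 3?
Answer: 116 - √3/112 ≈ 115.98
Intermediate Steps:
a = -1 (a = -4 + 3 = -1)
m(p) = 2 + p² (m(p) = p² + 2 = 2 + p²)
d = -1/448 (d = 1/(4 - 452) = 1/(-448) = -1/448 ≈ -0.0022321)
d*E(m(a)) + 116 = -√(2 + (-1)²)/112 + 116 = -√(2 + 1)/112 + 116 = -√3/112 + 116 = 116 - √3/112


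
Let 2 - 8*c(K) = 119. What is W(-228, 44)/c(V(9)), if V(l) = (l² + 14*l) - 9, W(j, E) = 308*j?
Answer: 187264/39 ≈ 4801.6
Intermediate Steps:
V(l) = -9 + l² + 14*l
c(K) = -117/8 (c(K) = ¼ - ⅛*119 = ¼ - 119/8 = -117/8)
W(-228, 44)/c(V(9)) = (308*(-228))/(-117/8) = -70224*(-8/117) = 187264/39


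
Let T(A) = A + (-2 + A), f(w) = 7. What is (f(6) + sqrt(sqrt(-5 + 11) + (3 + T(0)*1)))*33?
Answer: 231 + 33*sqrt(1 + sqrt(6)) ≈ 292.29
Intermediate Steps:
T(A) = -2 + 2*A
(f(6) + sqrt(sqrt(-5 + 11) + (3 + T(0)*1)))*33 = (7 + sqrt(sqrt(-5 + 11) + (3 + (-2 + 2*0)*1)))*33 = (7 + sqrt(sqrt(6) + (3 + (-2 + 0)*1)))*33 = (7 + sqrt(sqrt(6) + (3 - 2*1)))*33 = (7 + sqrt(sqrt(6) + (3 - 2)))*33 = (7 + sqrt(sqrt(6) + 1))*33 = (7 + sqrt(1 + sqrt(6)))*33 = 231 + 33*sqrt(1 + sqrt(6))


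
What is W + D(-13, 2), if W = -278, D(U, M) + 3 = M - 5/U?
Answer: -3622/13 ≈ -278.62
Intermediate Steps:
D(U, M) = -3 + M - 5/U (D(U, M) = -3 + (M - 5/U) = -3 + M - 5/U)
W + D(-13, 2) = -278 + (-3 + 2 - 5/(-13)) = -278 + (-3 + 2 - 5*(-1/13)) = -278 + (-3 + 2 + 5/13) = -278 - 8/13 = -3622/13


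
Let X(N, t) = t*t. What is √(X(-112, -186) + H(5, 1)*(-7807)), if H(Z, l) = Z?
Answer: I*√4439 ≈ 66.626*I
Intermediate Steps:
X(N, t) = t²
√(X(-112, -186) + H(5, 1)*(-7807)) = √((-186)² + 5*(-7807)) = √(34596 - 39035) = √(-4439) = I*√4439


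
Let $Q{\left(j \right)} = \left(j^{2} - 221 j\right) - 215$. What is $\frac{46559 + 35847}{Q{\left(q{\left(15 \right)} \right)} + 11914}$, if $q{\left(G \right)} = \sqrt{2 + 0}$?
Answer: $\frac{964232606}{136815719} + \frac{18211726 \sqrt{2}}{136815719} \approx 7.2359$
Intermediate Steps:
$q{\left(G \right)} = \sqrt{2}$
$Q{\left(j \right)} = -215 + j^{2} - 221 j$
$\frac{46559 + 35847}{Q{\left(q{\left(15 \right)} \right)} + 11914} = \frac{46559 + 35847}{\left(-215 + \left(\sqrt{2}\right)^{2} - 221 \sqrt{2}\right) + 11914} = \frac{82406}{\left(-215 + 2 - 221 \sqrt{2}\right) + 11914} = \frac{82406}{\left(-213 - 221 \sqrt{2}\right) + 11914} = \frac{82406}{11701 - 221 \sqrt{2}}$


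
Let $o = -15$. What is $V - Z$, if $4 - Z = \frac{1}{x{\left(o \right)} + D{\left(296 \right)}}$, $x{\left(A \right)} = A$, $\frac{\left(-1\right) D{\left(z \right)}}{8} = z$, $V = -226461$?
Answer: $- \frac{539666096}{2383} \approx -2.2647 \cdot 10^{5}$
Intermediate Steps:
$D{\left(z \right)} = - 8 z$
$Z = \frac{9533}{2383}$ ($Z = 4 - \frac{1}{-15 - 2368} = 4 - \frac{1}{-2383} = 4 - - \frac{1}{2383} = 4 + \frac{1}{2383} = \frac{9533}{2383} \approx 4.0004$)
$V - Z = -226461 - \frac{9533}{2383} = - \frac{539666096}{2383}$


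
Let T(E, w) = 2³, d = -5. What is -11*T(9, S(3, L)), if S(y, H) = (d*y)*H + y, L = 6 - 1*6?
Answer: -88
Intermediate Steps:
L = 0 (L = 6 - 6 = 0)
S(y, H) = y - 5*H*y (S(y, H) = (-5*y)*H + y = -5*H*y + y = y - 5*H*y)
T(E, w) = 8
-11*T(9, S(3, L)) = -11*8 = -88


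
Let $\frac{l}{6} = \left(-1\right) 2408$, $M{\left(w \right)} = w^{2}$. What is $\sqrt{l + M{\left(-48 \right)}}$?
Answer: $4 i \sqrt{759} \approx 110.2 i$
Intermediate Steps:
$l = -14448$ ($l = 6 \left(\left(-1\right) 2408\right) = 6 \left(-2408\right) = -14448$)
$\sqrt{l + M{\left(-48 \right)}} = \sqrt{-14448 + \left(-48\right)^{2}} = \sqrt{-14448 + 2304} = \sqrt{-12144} = 4 i \sqrt{759}$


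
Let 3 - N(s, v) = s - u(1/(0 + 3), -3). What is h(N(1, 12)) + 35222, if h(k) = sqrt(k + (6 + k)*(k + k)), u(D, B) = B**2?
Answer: 35222 + sqrt(385) ≈ 35242.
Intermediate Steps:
N(s, v) = 12 - s (N(s, v) = 3 - (s - 1*(-3)**2) = 3 - (s - 1*9) = 3 - (s - 9) = 3 - (-9 + s) = 3 + (9 - s) = 12 - s)
h(k) = sqrt(k + 2*k*(6 + k)) (h(k) = sqrt(k + (6 + k)*(2*k)) = sqrt(k + 2*k*(6 + k)))
h(N(1, 12)) + 35222 = sqrt((12 - 1*1)*(13 + 2*(12 - 1*1))) + 35222 = sqrt((12 - 1)*(13 + 2*(12 - 1))) + 35222 = sqrt(11*(13 + 2*11)) + 35222 = sqrt(11*(13 + 22)) + 35222 = sqrt(11*35) + 35222 = sqrt(385) + 35222 = 35222 + sqrt(385)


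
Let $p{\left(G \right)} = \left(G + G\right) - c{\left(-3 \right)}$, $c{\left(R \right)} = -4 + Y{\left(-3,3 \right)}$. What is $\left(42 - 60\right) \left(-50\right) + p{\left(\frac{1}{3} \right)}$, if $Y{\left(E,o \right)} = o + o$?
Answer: $\frac{2696}{3} \approx 898.67$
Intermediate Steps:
$Y{\left(E,o \right)} = 2 o$
$c{\left(R \right)} = 2$ ($c{\left(R \right)} = -4 + 2 \cdot 3 = -4 + 6 = 2$)
$p{\left(G \right)} = -2 + 2 G$ ($p{\left(G \right)} = \left(G + G\right) - 2 = 2 G - 2 = -2 + 2 G$)
$\left(42 - 60\right) \left(-50\right) + p{\left(\frac{1}{3} \right)} = \left(42 - 60\right) \left(-50\right) - \left(2 - \frac{2}{3}\right) = \left(-18\right) \left(-50\right) + \left(-2 + 2 \cdot \frac{1}{3}\right) = 900 + \left(-2 + \frac{2}{3}\right) = 900 - \frac{4}{3} = \frac{2696}{3}$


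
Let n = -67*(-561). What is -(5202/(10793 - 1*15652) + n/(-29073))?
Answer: 10117363/4280779 ≈ 2.3634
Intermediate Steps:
n = 37587
-(5202/(10793 - 1*15652) + n/(-29073)) = -(5202/(10793 - 1*15652) + 37587/(-29073)) = -(5202/(10793 - 15652) + 37587*(-1/29073)) = -(5202/(-4859) - 1139/881) = -(5202*(-1/4859) - 1139/881) = -(-5202/4859 - 1139/881) = -1*(-10117363/4280779) = 10117363/4280779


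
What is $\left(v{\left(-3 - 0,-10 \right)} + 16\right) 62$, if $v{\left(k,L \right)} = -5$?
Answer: $682$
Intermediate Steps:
$\left(v{\left(-3 - 0,-10 \right)} + 16\right) 62 = \left(-5 + 16\right) 62 = 11 \cdot 62 = 682$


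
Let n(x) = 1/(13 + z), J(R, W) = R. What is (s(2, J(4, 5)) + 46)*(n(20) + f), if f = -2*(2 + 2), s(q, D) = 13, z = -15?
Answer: -1003/2 ≈ -501.50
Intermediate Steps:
n(x) = -1/2 (n(x) = 1/(13 - 15) = 1/(-2) = -1/2)
f = -8 (f = -2*4 = -8)
(s(2, J(4, 5)) + 46)*(n(20) + f) = (13 + 46)*(-1/2 - 8) = 59*(-17/2) = -1003/2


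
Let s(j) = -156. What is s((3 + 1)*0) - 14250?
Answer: -14406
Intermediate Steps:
s((3 + 1)*0) - 14250 = -156 - 14250 = -14406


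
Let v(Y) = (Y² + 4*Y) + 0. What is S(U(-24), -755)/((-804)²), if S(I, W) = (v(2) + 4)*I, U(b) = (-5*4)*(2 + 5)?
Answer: -140/40401 ≈ -0.0034653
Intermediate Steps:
U(b) = -140 (U(b) = -20*7 = -140)
v(Y) = Y² + 4*Y
S(I, W) = 16*I (S(I, W) = (2*(4 + 2) + 4)*I = (2*6 + 4)*I = (12 + 4)*I = 16*I)
S(U(-24), -755)/((-804)²) = (16*(-140))/((-804)²) = -2240/646416 = -2240*1/646416 = -140/40401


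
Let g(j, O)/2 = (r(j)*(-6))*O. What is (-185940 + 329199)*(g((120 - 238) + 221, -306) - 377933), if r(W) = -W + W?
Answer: -54142303647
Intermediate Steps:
r(W) = 0
g(j, O) = 0 (g(j, O) = 2*((0*(-6))*O) = 2*(0*O) = 2*0 = 0)
(-185940 + 329199)*(g((120 - 238) + 221, -306) - 377933) = (-185940 + 329199)*(0 - 377933) = 143259*(-377933) = -54142303647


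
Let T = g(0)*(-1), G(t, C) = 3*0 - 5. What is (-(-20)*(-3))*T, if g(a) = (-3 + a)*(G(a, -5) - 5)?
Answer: 1800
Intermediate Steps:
G(t, C) = -5 (G(t, C) = 0 - 5 = -5)
g(a) = 30 - 10*a (g(a) = (-3 + a)*(-5 - 5) = (-3 + a)*(-10) = 30 - 10*a)
T = -30 (T = (30 - 10*0)*(-1) = (30 + 0)*(-1) = 30*(-1) = -30)
(-(-20)*(-3))*T = -(-20)*(-3)*(-30) = -5*12*(-30) = -60*(-30) = 1800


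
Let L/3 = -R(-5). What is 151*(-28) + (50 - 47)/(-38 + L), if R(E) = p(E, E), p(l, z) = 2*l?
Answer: -33827/8 ≈ -4228.4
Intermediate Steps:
R(E) = 2*E
L = 30 (L = 3*(-2*(-5)) = 3*(-1*(-10)) = 3*10 = 30)
151*(-28) + (50 - 47)/(-38 + L) = 151*(-28) + (50 - 47)/(-38 + 30) = -4228 + 3/(-8) = -4228 + 3*(-⅛) = -4228 - 3/8 = -33827/8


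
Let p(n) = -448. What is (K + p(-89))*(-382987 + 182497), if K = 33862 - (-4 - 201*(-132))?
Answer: -1380574140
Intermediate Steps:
K = 7334 (K = 33862 - (-4 + 26532) = 33862 - 1*26528 = 33862 - 26528 = 7334)
(K + p(-89))*(-382987 + 182497) = (7334 - 448)*(-382987 + 182497) = 6886*(-200490) = -1380574140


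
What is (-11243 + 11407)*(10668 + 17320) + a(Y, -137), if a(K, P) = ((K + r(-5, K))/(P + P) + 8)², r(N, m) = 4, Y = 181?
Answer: 344605270481/75076 ≈ 4.5901e+6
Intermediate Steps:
a(K, P) = (8 + (4 + K)/(2*P))² (a(K, P) = ((K + 4)/(P + P) + 8)² = ((4 + K)/((2*P)) + 8)² = ((4 + K)*(1/(2*P)) + 8)² = ((4 + K)/(2*P) + 8)² = (8 + (4 + K)/(2*P))²)
(-11243 + 11407)*(10668 + 17320) + a(Y, -137) = (-11243 + 11407)*(10668 + 17320) + (¼)*(4 + 181 + 16*(-137))²/(-137)² = 164*27988 + (¼)*(1/18769)*(4 + 181 - 2192)² = 4590032 + (¼)*(1/18769)*(-2007)² = 4590032 + (¼)*(1/18769)*4028049 = 4590032 + 4028049/75076 = 344605270481/75076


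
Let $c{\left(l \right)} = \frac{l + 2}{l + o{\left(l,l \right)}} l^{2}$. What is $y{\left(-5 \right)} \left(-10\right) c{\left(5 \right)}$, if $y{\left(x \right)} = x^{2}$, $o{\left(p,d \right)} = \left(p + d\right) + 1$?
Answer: $- \frac{21875}{8} \approx -2734.4$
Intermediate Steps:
$o{\left(p,d \right)} = 1 + d + p$ ($o{\left(p,d \right)} = \left(d + p\right) + 1 = 1 + d + p$)
$c{\left(l \right)} = \frac{l^{2} \left(2 + l\right)}{1 + 3 l}$ ($c{\left(l \right)} = \frac{l + 2}{l + \left(1 + l + l\right)} l^{2} = \frac{2 + l}{l + \left(1 + 2 l\right)} l^{2} = \frac{2 + l}{1 + 3 l} l^{2} = \frac{l^{2} \left(2 + l\right)}{1 + 3 l}$)
$y{\left(-5 \right)} \left(-10\right) c{\left(5 \right)} = \left(-5\right)^{2} \left(-10\right) \frac{5^{2} \left(2 + 5\right)}{1 + 3 \cdot 5} = 25 \left(-10\right) 25 \frac{1}{1 + 15} \cdot 7 = - 250 \cdot 25 \cdot \frac{1}{16} \cdot 7 = \left(-250\right) \frac{175}{16} = - \frac{21875}{8}$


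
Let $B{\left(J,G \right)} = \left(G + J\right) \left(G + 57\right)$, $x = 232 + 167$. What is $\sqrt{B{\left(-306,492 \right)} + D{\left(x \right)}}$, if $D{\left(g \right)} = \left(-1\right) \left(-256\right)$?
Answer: $\sqrt{102370} \approx 319.95$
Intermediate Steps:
$x = 399$
$B{\left(J,G \right)} = \left(57 + G\right) \left(G + J\right)$ ($B{\left(J,G \right)} = \left(G + J\right) \left(57 + G\right) = \left(57 + G\right) \left(G + J\right)$)
$D{\left(g \right)} = 256$
$\sqrt{B{\left(-306,492 \right)} + D{\left(x \right)}} = \sqrt{\left(492^{2} + 57 \cdot 492 + 57 \left(-306\right) + 492 \left(-306\right)\right) + 256} = \sqrt{\left(242064 + 28044 - 17442 - 150552\right) + 256} = \sqrt{102114 + 256} = \sqrt{102370}$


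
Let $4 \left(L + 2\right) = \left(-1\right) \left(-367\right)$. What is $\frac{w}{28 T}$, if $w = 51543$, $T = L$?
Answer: $\frac{51543}{2513} \approx 20.511$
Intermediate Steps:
$L = \frac{359}{4}$ ($L = -2 + \frac{\left(-1\right) \left(-367\right)}{4} = -2 + \frac{1}{4} \cdot 367 = -2 + \frac{367}{4} = \frac{359}{4} \approx 89.75$)
$T = \frac{359}{4} \approx 89.75$
$\frac{w}{28 T} = \frac{51543}{28 \cdot \frac{359}{4}} = \frac{51543}{2513}$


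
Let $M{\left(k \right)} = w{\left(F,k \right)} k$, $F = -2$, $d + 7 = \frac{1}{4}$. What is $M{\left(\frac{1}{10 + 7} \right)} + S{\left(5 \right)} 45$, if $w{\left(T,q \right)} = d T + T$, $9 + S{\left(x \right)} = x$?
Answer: $- \frac{6097}{34} \approx -179.32$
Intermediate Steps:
$d = - \frac{27}{4}$ ($d = -7 + \frac{1}{4} = - \frac{27}{4} \approx -6.75$)
$S{\left(x \right)} = -9 + x$
$w{\left(T,q \right)} = - \frac{23 T}{4}$ ($w{\left(T,q \right)} = - \frac{27 T}{4} + T = - \frac{23 T}{4}$)
$M{\left(k \right)} = \frac{23 k}{2}$ ($M{\left(k \right)} = \left(- \frac{23}{4}\right) \left(-2\right) k = \frac{23 k}{2}$)
$M{\left(\frac{1}{10 + 7} \right)} + S{\left(5 \right)} 45 = \frac{23}{2 \left(10 + 7\right)} + \left(-9 + 5\right) 45 = \frac{23}{2 \cdot 17} - 180 = \frac{23}{2} \cdot \frac{1}{17} - 180 = \frac{23}{34} - 180 = - \frac{6097}{34}$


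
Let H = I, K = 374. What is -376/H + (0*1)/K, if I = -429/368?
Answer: 138368/429 ≈ 322.54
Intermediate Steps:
I = -429/368 (I = -429*1/368 = -429/368 ≈ -1.1658)
H = -429/368 ≈ -1.1658
-376/H + (0*1)/K = -376/(-429/368) + (0*1)/374 = -376*(-368/429) + 0*(1/374) = 138368/429 + 0 = 138368/429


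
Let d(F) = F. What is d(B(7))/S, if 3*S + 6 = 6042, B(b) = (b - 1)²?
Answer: 9/503 ≈ 0.017893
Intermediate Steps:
B(b) = (-1 + b)²
S = 2012 (S = -2 + (⅓)*6042 = -2 + 2014 = 2012)
d(B(7))/S = (-1 + 7)²/2012 = 6²*(1/2012) = 36*(1/2012) = 9/503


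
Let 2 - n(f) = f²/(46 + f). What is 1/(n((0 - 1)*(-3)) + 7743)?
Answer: 49/379496 ≈ 0.00012912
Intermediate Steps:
n(f) = 2 - f²/(46 + f)
1/(n((0 - 1)*(-3)) + 7743) = 1/((92 - ((0 - 1)*(-3))² + 2*((0 - 1)*(-3)))/(46 + (0 - 1)*(-3)) + 7743) = 1/((92 - (-1*(-3))² + 2*(-1*(-3)))/(46 - 1*(-3)) + 7743) = 1/((92 - 1*3² + 2*3)/(46 + 3) + 7743) = 1/((92 - 1*9 + 6)/49 + 7743) = 1/((92 - 9 + 6)/49 + 7743) = 1/((1/49)*89 + 7743) = 1/(89/49 + 7743) = 1/(379496/49) = 49/379496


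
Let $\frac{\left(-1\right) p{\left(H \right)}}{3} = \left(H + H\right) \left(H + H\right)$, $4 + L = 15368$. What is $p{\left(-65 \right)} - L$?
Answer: $-66064$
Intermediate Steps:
$L = 15364$ ($L = -4 + 15368 = 15364$)
$p{\left(H \right)} = - 12 H^{2}$ ($p{\left(H \right)} = - 3 \left(H + H\right) \left(H + H\right) = - 3 \cdot 2 H 2 H = - 3 \cdot 4 H^{2} = - 12 H^{2}$)
$p{\left(-65 \right)} - L = - 12 \left(-65\right)^{2} - 15364 = \left(-12\right) 4225 - 15364 = -50700 - 15364 = -66064$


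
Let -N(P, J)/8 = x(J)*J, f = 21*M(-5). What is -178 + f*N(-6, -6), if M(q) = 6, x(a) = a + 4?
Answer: -12274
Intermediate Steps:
x(a) = 4 + a
f = 126 (f = 21*6 = 126)
N(P, J) = -8*J*(4 + J) (N(P, J) = -8*(4 + J)*J = -8*J*(4 + J))
-178 + f*N(-6, -6) = -178 + 126*(-8*(-6)*(4 - 6)) = -178 + 126*(-8*(-6)*(-2)) = -178 + 126*(-96) = -178 - 12096 = -12274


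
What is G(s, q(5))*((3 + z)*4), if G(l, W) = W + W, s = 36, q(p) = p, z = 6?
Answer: 360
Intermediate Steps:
G(l, W) = 2*W
G(s, q(5))*((3 + z)*4) = (2*5)*((3 + 6)*4) = 10*(9*4) = 10*36 = 360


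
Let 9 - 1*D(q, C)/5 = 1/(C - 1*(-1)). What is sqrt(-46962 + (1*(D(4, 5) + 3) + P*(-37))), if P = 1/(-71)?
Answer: I*sqrt(8513821722)/426 ≈ 216.6*I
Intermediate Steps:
D(q, C) = 45 - 5/(1 + C) (D(q, C) = 45 - 5/(C - 1*(-1)) = 45 - 5/(C + 1) = 45 - 5/(1 + C))
P = -1/71 ≈ -0.014085
sqrt(-46962 + (1*(D(4, 5) + 3) + P*(-37))) = sqrt(-46962 + (1*(5*(8 + 9*5)/(1 + 5) + 3) - 1/71*(-37))) = sqrt(-46962 + (1*(5*(8 + 45)/6 + 3) + 37/71)) = sqrt(-46962 + (1*(5*(1/6)*53 + 3) + 37/71)) = sqrt(-46962 + (1*(265/6 + 3) + 37/71)) = sqrt(-46962 + (1*(283/6) + 37/71)) = sqrt(-46962 + (283/6 + 37/71)) = sqrt(-46962 + 20315/426) = sqrt(-19985497/426) = I*sqrt(8513821722)/426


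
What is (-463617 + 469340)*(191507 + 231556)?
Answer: 2421189549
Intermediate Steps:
(-463617 + 469340)*(191507 + 231556) = 5723*423063 = 2421189549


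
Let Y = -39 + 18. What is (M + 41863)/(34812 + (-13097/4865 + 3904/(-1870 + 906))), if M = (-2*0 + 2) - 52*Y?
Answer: 7195082715/5829706709 ≈ 1.2342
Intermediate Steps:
Y = -21
M = 1094 (M = (-2*0 + 2) - 52*(-21) = (0 + 2) + 1092 = 2 + 1092 = 1094)
(M + 41863)/(34812 + (-13097/4865 + 3904/(-1870 + 906))) = (1094 + 41863)/(34812 + (-13097/4865 + 3904/(-1870 + 906))) = 42957/(34812 + (-13097*1/4865 + 3904/(-964))) = 42957/(34812 + (-1871/695 + 3904*(-1/964))) = 42957/(34812 + (-1871/695 - 976/241)) = 42957/(34812 - 1129231/167495) = 42957/(5829706709/167495) = 42957*(167495/5829706709) = 7195082715/5829706709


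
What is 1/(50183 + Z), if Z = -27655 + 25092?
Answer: 1/47620 ≈ 2.1000e-5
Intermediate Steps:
Z = -2563
1/(50183 + Z) = 1/(50183 - 2563) = 1/47620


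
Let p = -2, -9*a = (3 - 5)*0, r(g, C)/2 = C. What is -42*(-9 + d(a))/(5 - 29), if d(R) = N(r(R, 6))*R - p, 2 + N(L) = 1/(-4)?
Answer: -49/4 ≈ -12.250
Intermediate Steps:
r(g, C) = 2*C
N(L) = -9/4 (N(L) = -2 + 1/(-4) = -2 - ¼ = -9/4)
a = 0 (a = -(3 - 5)*0/9 = -(-2)*0/9 = -⅑*0 = 0)
d(R) = 2 - 9*R/4 (d(R) = -9*R/4 - 1*(-2) = -9*R/4 + 2 = 2 - 9*R/4)
-42*(-9 + d(a))/(5 - 29) = -42*(-9 + (2 - 9/4*0))/(5 - 29) = -42*(-9 + (2 + 0))/(-24) = -42*(-9 + 2)*(-1)/24 = -(-294)*(-1)/24 = -42*7/24 = -49/4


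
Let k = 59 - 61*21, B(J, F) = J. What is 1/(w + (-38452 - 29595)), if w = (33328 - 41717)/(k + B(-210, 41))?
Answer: -1432/97434915 ≈ -1.4697e-5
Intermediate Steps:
k = -1222 (k = 59 - 1281 = -1222)
w = 8389/1432 (w = (33328 - 41717)/(-1222 - 210) = -8389/(-1432) = -8389*(-1/1432) = 8389/1432 ≈ 5.8582)
1/(w + (-38452 - 29595)) = 1/(8389/1432 + (-38452 - 29595)) = 1/(8389/1432 - 68047) = 1/(-97434915/1432) = -1432/97434915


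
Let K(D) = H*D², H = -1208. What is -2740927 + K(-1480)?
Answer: -2648744127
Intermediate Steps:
K(D) = -1208*D²
-2740927 + K(-1480) = -2740927 - 1208*(-1480)² = -2740927 - 1208*2190400 = -2740927 - 2646003200 = -2648744127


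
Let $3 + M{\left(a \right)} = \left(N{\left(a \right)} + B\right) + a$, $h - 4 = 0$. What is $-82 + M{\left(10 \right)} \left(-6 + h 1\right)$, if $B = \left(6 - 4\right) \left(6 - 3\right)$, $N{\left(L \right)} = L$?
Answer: $-128$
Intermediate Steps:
$h = 4$ ($h = 4 + 0 = 4$)
$B = 6$ ($B = 2 \cdot 3 = 6$)
$M{\left(a \right)} = 3 + 2 a$ ($M{\left(a \right)} = -3 + \left(\left(a + 6\right) + a\right) = -3 + \left(\left(6 + a\right) + a\right) = -3 + \left(6 + 2 a\right) = 3 + 2 a$)
$-82 + M{\left(10 \right)} \left(-6 + h 1\right) = -82 + \left(3 + 2 \cdot 10\right) \left(-6 + 4 \cdot 1\right) = -82 + \left(3 + 20\right) \left(-6 + 4\right) = -82 + 23 \left(-2\right) = -82 - 46 = -128$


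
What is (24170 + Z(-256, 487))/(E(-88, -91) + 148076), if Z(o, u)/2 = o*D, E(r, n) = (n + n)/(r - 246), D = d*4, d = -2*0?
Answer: 4036390/24728783 ≈ 0.16323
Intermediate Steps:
d = 0
D = 0 (D = 0*4 = 0)
E(r, n) = 2*n/(-246 + r) (E(r, n) = (2*n)/(-246 + r) = 2*n/(-246 + r))
Z(o, u) = 0 (Z(o, u) = 2*(o*0) = 2*0 = 0)
(24170 + Z(-256, 487))/(E(-88, -91) + 148076) = (24170 + 0)/(2*(-91)/(-246 - 88) + 148076) = 24170/(2*(-91)/(-334) + 148076) = 24170/(2*(-91)*(-1/334) + 148076) = 24170/(91/167 + 148076) = 24170/(24728783/167) = 24170*(167/24728783) = 4036390/24728783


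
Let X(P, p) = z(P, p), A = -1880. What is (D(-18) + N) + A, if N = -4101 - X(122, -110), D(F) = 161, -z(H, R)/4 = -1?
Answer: -5824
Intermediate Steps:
z(H, R) = 4 (z(H, R) = -4*(-1) = 4)
X(P, p) = 4
N = -4105 (N = -4101 - 1*4 = -4101 - 4 = -4105)
(D(-18) + N) + A = (161 - 4105) - 1880 = -3944 - 1880 = -5824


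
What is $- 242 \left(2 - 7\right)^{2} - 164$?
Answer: $-6214$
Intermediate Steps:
$- 242 \left(2 - 7\right)^{2} - 164 = - 242 \left(-5\right)^{2} - 164 = \left(-242\right) 25 - 164 = -6050 - 164 = -6214$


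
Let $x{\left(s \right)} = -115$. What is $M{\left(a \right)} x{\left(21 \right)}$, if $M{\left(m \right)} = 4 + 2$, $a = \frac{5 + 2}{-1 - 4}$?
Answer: $-690$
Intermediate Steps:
$a = - \frac{7}{5}$ ($a = \frac{7}{-5} = 7 \left(- \frac{1}{5}\right) = - \frac{7}{5} \approx -1.4$)
$M{\left(m \right)} = 6$
$M{\left(a \right)} x{\left(21 \right)} = 6 \left(-115\right) = -690$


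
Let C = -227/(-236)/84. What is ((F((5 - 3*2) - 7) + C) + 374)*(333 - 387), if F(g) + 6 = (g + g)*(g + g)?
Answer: -111333627/3304 ≈ -33697.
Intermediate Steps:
F(g) = -6 + 4*g**2 (F(g) = -6 + (g + g)*(g + g) = -6 + (2*g)*(2*g) = -6 + 4*g**2)
C = 227/19824 (C = -227*(-1/236)*(1/84) = (227/236)*(1/84) = 227/19824 ≈ 0.011451)
((F((5 - 3*2) - 7) + C) + 374)*(333 - 387) = (((-6 + 4*((5 - 3*2) - 7)**2) + 227/19824) + 374)*(333 - 387) = (((-6 + 4*((5 - 6) - 7)**2) + 227/19824) + 374)*(-54) = (((-6 + 4*(-1 - 7)**2) + 227/19824) + 374)*(-54) = (((-6 + 4*(-8)**2) + 227/19824) + 374)*(-54) = (((-6 + 4*64) + 227/19824) + 374)*(-54) = (((-6 + 256) + 227/19824) + 374)*(-54) = ((250 + 227/19824) + 374)*(-54) = (4956227/19824 + 374)*(-54) = (12370403/19824)*(-54) = -111333627/3304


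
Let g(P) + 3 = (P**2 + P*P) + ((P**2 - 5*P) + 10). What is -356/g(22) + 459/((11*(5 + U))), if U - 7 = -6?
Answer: 198565/29678 ≈ 6.6906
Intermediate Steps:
U = 1 (U = 7 - 6 = 1)
g(P) = 7 - 5*P + 3*P**2 (g(P) = -3 + ((P**2 + P*P) + ((P**2 - 5*P) + 10)) = -3 + ((P**2 + P**2) + (10 + P**2 - 5*P)) = -3 + (2*P**2 + (10 + P**2 - 5*P)) = -3 + (10 - 5*P + 3*P**2) = 7 - 5*P + 3*P**2)
-356/g(22) + 459/((11*(5 + U))) = -356/(7 - 5*22 + 3*22**2) + 459/((11*(5 + 1))) = -356/(7 - 110 + 3*484) + 459/((11*6)) = -356/(7 - 110 + 1452) + 459/66 = -356/1349 + 459*(1/66) = -356*1/1349 + 153/22 = -356/1349 + 153/22 = 198565/29678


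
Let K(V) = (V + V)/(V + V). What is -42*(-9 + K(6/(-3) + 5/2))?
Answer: 336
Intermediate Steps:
K(V) = 1 (K(V) = (2*V)/((2*V)) = (1/(2*V))*(2*V) = 1)
-42*(-9 + K(6/(-3) + 5/2)) = -42*(-9 + 1) = -42*(-8) = 336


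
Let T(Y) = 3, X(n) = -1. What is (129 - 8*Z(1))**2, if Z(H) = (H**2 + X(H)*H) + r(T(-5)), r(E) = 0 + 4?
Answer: 9409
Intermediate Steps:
r(E) = 4
Z(H) = 4 + H**2 - H (Z(H) = (H**2 - H) + 4 = 4 + H**2 - H)
(129 - 8*Z(1))**2 = (129 - 8*(4 + 1**2 - 1*1))**2 = (129 - 8*(4 + 1 - 1))**2 = (129 - 8*4)**2 = (129 - 32)**2 = 97**2 = 9409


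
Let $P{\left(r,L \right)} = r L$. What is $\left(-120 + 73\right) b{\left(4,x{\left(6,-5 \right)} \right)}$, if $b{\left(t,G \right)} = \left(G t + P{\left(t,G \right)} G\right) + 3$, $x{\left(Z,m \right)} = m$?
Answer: $-3901$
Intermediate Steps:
$P{\left(r,L \right)} = L r$
$b{\left(t,G \right)} = 3 + G t + t G^{2}$ ($b{\left(t,G \right)} = \left(G t + G t G\right) + 3 = \left(G t + t G^{2}\right) + 3 = 3 + G t + t G^{2}$)
$\left(-120 + 73\right) b{\left(4,x{\left(6,-5 \right)} \right)} = \left(-120 + 73\right) \left(3 - 20 + 4 \left(-5\right)^{2}\right) = - 47 \left(3 - 20 + 4 \cdot 25\right) = - 47 \left(3 - 20 + 100\right) = \left(-47\right) 83 = -3901$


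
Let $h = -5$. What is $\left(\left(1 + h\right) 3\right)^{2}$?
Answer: $144$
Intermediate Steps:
$\left(\left(1 + h\right) 3\right)^{2} = \left(\left(1 - 5\right) 3\right)^{2} = \left(\left(-4\right) 3\right)^{2} = \left(-12\right)^{2} = 144$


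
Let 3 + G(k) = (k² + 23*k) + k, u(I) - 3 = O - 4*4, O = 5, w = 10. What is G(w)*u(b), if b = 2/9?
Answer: -2696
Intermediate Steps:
b = 2/9 (b = 2*(⅑) = 2/9 ≈ 0.22222)
u(I) = -8 (u(I) = 3 + (5 - 4*4) = 3 + (5 - 16) = 3 - 11 = -8)
G(k) = -3 + k² + 24*k (G(k) = -3 + ((k² + 23*k) + k) = -3 + (k² + 24*k) = -3 + k² + 24*k)
G(w)*u(b) = (-3 + 10² + 24*10)*(-8) = (-3 + 100 + 240)*(-8) = 337*(-8) = -2696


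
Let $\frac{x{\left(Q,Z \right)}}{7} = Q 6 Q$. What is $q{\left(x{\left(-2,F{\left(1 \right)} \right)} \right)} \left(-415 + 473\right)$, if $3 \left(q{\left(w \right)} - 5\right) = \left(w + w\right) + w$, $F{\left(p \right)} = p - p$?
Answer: $10034$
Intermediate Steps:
$F{\left(p \right)} = 0$
$x{\left(Q,Z \right)} = 42 Q^{2}$ ($x{\left(Q,Z \right)} = 7 Q 6 Q = 7 \cdot 6 Q^{2} = 42 Q^{2}$)
$q{\left(w \right)} = 5 + w$ ($q{\left(w \right)} = 5 + \frac{\left(w + w\right) + w}{3} = 5 + \frac{2 w + w}{3} = 5 + \frac{3 w}{3} = 5 + w$)
$q{\left(x{\left(-2,F{\left(1 \right)} \right)} \right)} \left(-415 + 473\right) = \left(5 + 42 \left(-2\right)^{2}\right) \left(-415 + 473\right) = \left(5 + 42 \cdot 4\right) 58 = \left(5 + 168\right) 58 = 173 \cdot 58 = 10034$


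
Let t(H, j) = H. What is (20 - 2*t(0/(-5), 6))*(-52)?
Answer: -1040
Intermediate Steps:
(20 - 2*t(0/(-5), 6))*(-52) = (20 - 0/(-5))*(-52) = (20 - 0*(-1)/5)*(-52) = (20 - 2*0)*(-52) = (20 + 0)*(-52) = 20*(-52) = -1040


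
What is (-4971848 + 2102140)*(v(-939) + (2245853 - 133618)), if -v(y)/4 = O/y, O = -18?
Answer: -1897248704146948/313 ≈ -6.0615e+12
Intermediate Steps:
v(y) = 72/y (v(y) = -(-72)/y = 72/y)
(-4971848 + 2102140)*(v(-939) + (2245853 - 133618)) = (-4971848 + 2102140)*(72/(-939) + (2245853 - 133618)) = -2869708*(72*(-1/939) + 2112235) = -2869708*(-24/313 + 2112235) = -2869708*661129531/313 = -1897248704146948/313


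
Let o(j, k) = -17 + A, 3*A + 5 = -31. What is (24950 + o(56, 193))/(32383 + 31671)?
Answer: 24921/64054 ≈ 0.38906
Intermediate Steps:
A = -12 (A = -5/3 + (⅓)*(-31) = -5/3 - 31/3 = -12)
o(j, k) = -29 (o(j, k) = -17 - 12 = -29)
(24950 + o(56, 193))/(32383 + 31671) = (24950 - 29)/(32383 + 31671) = 24921/64054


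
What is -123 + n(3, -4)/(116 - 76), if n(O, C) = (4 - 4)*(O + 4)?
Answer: -123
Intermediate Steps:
n(O, C) = 0 (n(O, C) = 0*(4 + O) = 0)
-123 + n(3, -4)/(116 - 76) = -123 + 0/(116 - 76) = -123 + 0/40 = -123 + 0*(1/40) = -123 + 0 = -123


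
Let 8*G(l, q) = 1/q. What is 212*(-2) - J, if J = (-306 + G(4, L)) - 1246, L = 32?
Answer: 288767/256 ≈ 1128.0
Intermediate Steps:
G(l, q) = 1/(8*q)
J = -397311/256 (J = (-306 + (⅛)/32) - 1246 = (-306 + (⅛)*(1/32)) - 1246 = (-306 + 1/256) - 1246 = -78335/256 - 1246 = -397311/256 ≈ -1552.0)
212*(-2) - J = 212*(-2) - 1*(-397311/256) = -424 + 397311/256 = 288767/256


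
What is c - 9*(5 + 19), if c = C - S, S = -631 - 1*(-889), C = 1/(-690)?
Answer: -327061/690 ≈ -474.00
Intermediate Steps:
C = -1/690 ≈ -0.0014493
S = 258 (S = -631 + 889 = 258)
c = -178021/690 (c = -1/690 - 1*258 = -1/690 - 258 = -178021/690 ≈ -258.00)
c - 9*(5 + 19) = -178021/690 - 9*(5 + 19) = -178021/690 - 9*24 = -178021/690 - 216 = -327061/690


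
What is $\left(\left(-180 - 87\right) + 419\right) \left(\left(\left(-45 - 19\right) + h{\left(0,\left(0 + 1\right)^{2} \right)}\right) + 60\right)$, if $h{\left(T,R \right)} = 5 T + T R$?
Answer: $-608$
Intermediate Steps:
$h{\left(T,R \right)} = 5 T + R T$
$\left(\left(-180 - 87\right) + 419\right) \left(\left(\left(-45 - 19\right) + h{\left(0,\left(0 + 1\right)^{2} \right)}\right) + 60\right) = \left(\left(-180 - 87\right) + 419\right) \left(\left(\left(-45 - 19\right) + 0 \left(5 + \left(0 + 1\right)^{2}\right)\right) + 60\right) = \left(\left(-180 - 87\right) + 419\right) \left(\left(\left(-45 - 19\right) + 0 \left(5 + 1^{2}\right)\right) + 60\right) = \left(-267 + 419\right) \left(\left(-64 + 0 \left(5 + 1\right)\right) + 60\right) = 152 \left(\left(-64 + 0 \cdot 6\right) + 60\right) = 152 \left(\left(-64 + 0\right) + 60\right) = 152 \left(-64 + 60\right) = 152 \left(-4\right) = -608$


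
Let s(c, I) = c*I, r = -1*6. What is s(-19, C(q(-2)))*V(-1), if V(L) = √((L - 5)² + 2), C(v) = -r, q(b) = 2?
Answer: -114*√38 ≈ -702.74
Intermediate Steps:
r = -6
C(v) = 6 (C(v) = -1*(-6) = 6)
V(L) = √(2 + (-5 + L)²) (V(L) = √((-5 + L)² + 2) = √(2 + (-5 + L)²))
s(c, I) = I*c
s(-19, C(q(-2)))*V(-1) = (6*(-19))*√(2 + (-5 - 1)²) = -114*√(2 + (-6)²) = -114*√(2 + 36) = -114*√38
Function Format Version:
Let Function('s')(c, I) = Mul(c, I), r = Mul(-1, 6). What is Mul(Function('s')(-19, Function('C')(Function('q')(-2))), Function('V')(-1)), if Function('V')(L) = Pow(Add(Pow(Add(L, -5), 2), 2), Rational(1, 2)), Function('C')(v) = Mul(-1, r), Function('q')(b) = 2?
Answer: Mul(-114, Pow(38, Rational(1, 2))) ≈ -702.74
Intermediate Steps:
r = -6
Function('C')(v) = 6 (Function('C')(v) = Mul(-1, -6) = 6)
Function('V')(L) = Pow(Add(2, Pow(Add(-5, L), 2)), Rational(1, 2)) (Function('V')(L) = Pow(Add(Pow(Add(-5, L), 2), 2), Rational(1, 2)) = Pow(Add(2, Pow(Add(-5, L), 2)), Rational(1, 2)))
Function('s')(c, I) = Mul(I, c)
Mul(Function('s')(-19, Function('C')(Function('q')(-2))), Function('V')(-1)) = Mul(Mul(6, -19), Pow(Add(2, Pow(Add(-5, -1), 2)), Rational(1, 2))) = Mul(-114, Pow(Add(2, Pow(-6, 2)), Rational(1, 2))) = Mul(-114, Pow(Add(2, 36), Rational(1, 2))) = Mul(-114, Pow(38, Rational(1, 2)))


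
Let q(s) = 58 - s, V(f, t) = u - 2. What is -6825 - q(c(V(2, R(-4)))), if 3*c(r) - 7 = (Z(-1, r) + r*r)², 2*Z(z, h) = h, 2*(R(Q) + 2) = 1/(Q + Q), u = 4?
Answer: -20617/3 ≈ -6872.3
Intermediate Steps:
R(Q) = -2 + 1/(4*Q) (R(Q) = -2 + 1/(2*(Q + Q)) = -2 + 1/(2*((2*Q))) = -2 + (1/(2*Q))/2 = -2 + 1/(4*Q))
Z(z, h) = h/2
V(f, t) = 2 (V(f, t) = 4 - 2 = 2)
c(r) = 7/3 + (r² + r/2)²/3 (c(r) = 7/3 + (r/2 + r*r)²/3 = 7/3 + (r/2 + r²)²/3 = 7/3 + (r² + r/2)²/3)
-6825 - q(c(V(2, R(-4)))) = -6825 - (58 - (7/3 + (1/12)*2²*(1 + 2*2)²)) = -6825 - (58 - (7/3 + (1/12)*4*(1 + 4)²)) = -6825 - (58 - (7/3 + (1/12)*4*5²)) = -6825 - (58 - (7/3 + (1/12)*4*25)) = -6825 - (58 - (7/3 + 25/3)) = -6825 - (58 - 1*32/3) = -6825 - (58 - 32/3) = -6825 - 1*142/3 = -6825 - 142/3 = -20617/3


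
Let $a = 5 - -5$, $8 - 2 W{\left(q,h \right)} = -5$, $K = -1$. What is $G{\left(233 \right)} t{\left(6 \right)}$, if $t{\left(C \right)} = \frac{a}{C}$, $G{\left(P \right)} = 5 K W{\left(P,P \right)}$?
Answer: $- \frac{325}{6} \approx -54.167$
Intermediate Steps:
$W{\left(q,h \right)} = \frac{13}{2}$ ($W{\left(q,h \right)} = 4 - - \frac{5}{2} = 4 + \frac{5}{2} = \frac{13}{2}$)
$a = 10$ ($a = 5 + 5 = 10$)
$G{\left(P \right)} = - \frac{65}{2}$ ($G{\left(P \right)} = 5 \left(-1\right) \frac{13}{2} = \left(-5\right) \frac{13}{2} = - \frac{65}{2}$)
$t{\left(C \right)} = \frac{10}{C}$
$G{\left(233 \right)} t{\left(6 \right)} = - \frac{65 \cdot \frac{10}{6}}{2} = - \frac{65 \cdot 10 \cdot \frac{1}{6}}{2} = \left(- \frac{65}{2}\right) \frac{5}{3} = - \frac{325}{6}$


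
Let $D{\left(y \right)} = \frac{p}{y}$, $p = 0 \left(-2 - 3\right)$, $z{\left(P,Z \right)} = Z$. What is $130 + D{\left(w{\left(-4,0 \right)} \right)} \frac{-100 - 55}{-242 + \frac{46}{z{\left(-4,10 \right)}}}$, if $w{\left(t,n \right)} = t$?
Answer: $130$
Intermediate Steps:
$p = 0$ ($p = 0 \left(-5\right) = 0$)
$D{\left(y \right)} = 0$ ($D{\left(y \right)} = \frac{0}{y} = 0$)
$130 + D{\left(w{\left(-4,0 \right)} \right)} \frac{-100 - 55}{-242 + \frac{46}{z{\left(-4,10 \right)}}} = 130 + 0 \frac{-100 - 55}{-242 + \frac{46}{10}} = 130 + 0 \left(- \frac{155}{-242 + 46 \cdot \frac{1}{10}}\right) = 130 + 0 \left(- \frac{155}{-242 + \frac{23}{5}}\right) = 130 + 0 \left(- \frac{155}{- \frac{1187}{5}}\right) = 130 + 0 \left(\left(-155\right) \left(- \frac{5}{1187}\right)\right) = 130 + 0 \cdot \frac{775}{1187} = 130 + 0 = 130$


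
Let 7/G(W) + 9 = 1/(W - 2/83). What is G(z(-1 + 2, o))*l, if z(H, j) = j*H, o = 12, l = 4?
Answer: -27832/8863 ≈ -3.1402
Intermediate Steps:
z(H, j) = H*j
G(W) = 7/(-9 + 1/(-2/83 + W)) (G(W) = 7/(-9 + 1/(W - 2/83)) = 7/(-9 + 1/(-2/83 + W)))
G(z(-1 + 2, o))*l = (7*(2 - 83*(-1 + 2)*12)/(-101 + 747*((-1 + 2)*12)))*4 = (7*(2 - 83*12)/(-101 + 747*(1*12)))*4 = (7*(2 - 83*12)/(-101 + 747*12))*4 = (7*(2 - 996)/(-101 + 8964))*4 = (7*(-994)/8863)*4 = (7*(1/8863)*(-994))*4 = -6958/8863*4 = -27832/8863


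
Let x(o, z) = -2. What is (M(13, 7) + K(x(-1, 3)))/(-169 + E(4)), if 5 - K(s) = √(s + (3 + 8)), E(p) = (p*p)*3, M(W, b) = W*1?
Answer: -15/121 ≈ -0.12397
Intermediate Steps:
M(W, b) = W
E(p) = 3*p² (E(p) = p²*3 = 3*p²)
K(s) = 5 - √(11 + s) (K(s) = 5 - √(s + (3 + 8)) = 5 - √(s + 11) = 5 - √(11 + s))
(M(13, 7) + K(x(-1, 3)))/(-169 + E(4)) = (13 + (5 - √(11 - 2)))/(-169 + 3*4²) = (13 + (5 - √9))/(-169 + 3*16) = (13 + (5 - 1*3))/(-169 + 48) = (13 + (5 - 3))/(-121) = (13 + 2)*(-1/121) = 15*(-1/121) = -15/121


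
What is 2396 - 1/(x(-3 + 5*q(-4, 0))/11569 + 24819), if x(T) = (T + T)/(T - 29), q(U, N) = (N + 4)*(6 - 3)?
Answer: 9631522607590/4019834211 ≈ 2396.0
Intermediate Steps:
q(U, N) = 12 + 3*N (q(U, N) = (4 + N)*3 = 12 + 3*N)
x(T) = 2*T/(-29 + T) (x(T) = (2*T)/(-29 + T) = 2*T/(-29 + T))
2396 - 1/(x(-3 + 5*q(-4, 0))/11569 + 24819) = 2396 - 1/((2*(-3 + 5*(12 + 3*0))/(-29 + (-3 + 5*(12 + 3*0))))/11569 + 24819) = 2396 - 1/((2*(-3 + 5*(12 + 0))/(-29 + (-3 + 5*(12 + 0))))*(1/11569) + 24819) = 2396 - 1/((2*(-3 + 5*12)/(-29 + (-3 + 5*12)))*(1/11569) + 24819) = 2396 - 1/((2*(-3 + 60)/(-29 + (-3 + 60)))*(1/11569) + 24819) = 2396 - 1/((2*57/(-29 + 57))*(1/11569) + 24819) = 2396 - 1/((2*57/28)*(1/11569) + 24819) = 2396 - 1/((2*57*(1/28))*(1/11569) + 24819) = 2396 - 1/((57/14)*(1/11569) + 24819) = 2396 - 1/(57/161966 + 24819) = 2396 - 1/4019834211/161966 = 2396 - 1*161966/4019834211 = 2396 - 161966/4019834211 = 9631522607590/4019834211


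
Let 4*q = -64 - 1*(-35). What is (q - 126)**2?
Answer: 284089/16 ≈ 17756.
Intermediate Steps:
q = -29/4 (q = (-64 - 1*(-35))/4 = (-64 + 35)/4 = (1/4)*(-29) = -29/4 ≈ -7.2500)
(q - 126)**2 = (-29/4 - 126)**2 = (-533/4)**2 = 284089/16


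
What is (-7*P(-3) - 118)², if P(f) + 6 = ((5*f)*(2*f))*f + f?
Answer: 3367225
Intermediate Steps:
P(f) = -6 + f + 10*f³ (P(f) = -6 + (((5*f)*(2*f))*f + f) = -6 + ((10*f²)*f + f) = -6 + (10*f³ + f) = -6 + (f + 10*f³) = -6 + f + 10*f³)
(-7*P(-3) - 118)² = (-7*(-6 - 3 + 10*(-3)³) - 118)² = (-7*(-6 - 3 + 10*(-27)) - 118)² = (-7*(-6 - 3 - 270) - 118)² = (-7*(-279) - 118)² = (1953 - 118)² = 1835² = 3367225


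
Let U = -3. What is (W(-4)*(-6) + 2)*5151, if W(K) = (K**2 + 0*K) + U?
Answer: -391476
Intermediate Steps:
W(K) = -3 + K**2 (W(K) = (K**2 + 0*K) - 3 = (K**2 + 0) - 3 = K**2 - 3 = -3 + K**2)
(W(-4)*(-6) + 2)*5151 = ((-3 + (-4)**2)*(-6) + 2)*5151 = ((-3 + 16)*(-6) + 2)*5151 = (13*(-6) + 2)*5151 = (-78 + 2)*5151 = -76*5151 = -391476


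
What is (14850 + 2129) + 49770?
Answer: 66749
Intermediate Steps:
(14850 + 2129) + 49770 = 16979 + 49770 = 66749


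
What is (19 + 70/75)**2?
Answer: 89401/225 ≈ 397.34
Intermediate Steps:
(19 + 70/75)**2 = (19 + 70*(1/75))**2 = (19 + 14/15)**2 = (299/15)**2 = 89401/225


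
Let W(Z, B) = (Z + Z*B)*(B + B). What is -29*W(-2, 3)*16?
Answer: 22272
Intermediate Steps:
W(Z, B) = 2*B*(Z + B*Z) (W(Z, B) = (Z + B*Z)*(2*B) = 2*B*(Z + B*Z))
-29*W(-2, 3)*16 = -58*3*(-2)*(1 + 3)*16 = -58*3*(-2)*4*16 = -29*(-48)*16 = 1392*16 = 22272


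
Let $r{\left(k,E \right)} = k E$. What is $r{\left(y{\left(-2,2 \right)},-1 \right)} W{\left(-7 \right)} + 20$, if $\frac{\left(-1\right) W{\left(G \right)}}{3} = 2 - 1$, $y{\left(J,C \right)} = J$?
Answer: $14$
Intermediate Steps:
$W{\left(G \right)} = -3$ ($W{\left(G \right)} = - 3 \left(2 - 1\right) = \left(-3\right) 1 = -3$)
$r{\left(k,E \right)} = E k$
$r{\left(y{\left(-2,2 \right)},-1 \right)} W{\left(-7 \right)} + 20 = \left(-1\right) \left(-2\right) \left(-3\right) + 20 = 2 \left(-3\right) + 20 = -6 + 20 = 14$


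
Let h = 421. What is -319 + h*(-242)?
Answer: -102201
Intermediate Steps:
-319 + h*(-242) = -319 + 421*(-242) = -319 - 101882 = -102201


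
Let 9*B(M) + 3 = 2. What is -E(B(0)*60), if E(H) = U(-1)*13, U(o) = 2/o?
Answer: 26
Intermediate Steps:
B(M) = -⅑ (B(M) = -⅓ + (⅑)*2 = -⅓ + 2/9 = -⅑)
E(H) = -26 (E(H) = (2/(-1))*13 = (2*(-1))*13 = -2*13 = -26)
-E(B(0)*60) = -1*(-26) = 26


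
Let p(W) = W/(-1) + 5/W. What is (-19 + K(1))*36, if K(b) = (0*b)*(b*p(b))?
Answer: -684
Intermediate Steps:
p(W) = -W + 5/W (p(W) = W*(-1) + 5/W = -W + 5/W)
K(b) = 0 (K(b) = (0*b)*(b*(-b + 5/b)) = 0*(b*(-b + 5/b)) = 0)
(-19 + K(1))*36 = (-19 + 0)*36 = -19*36 = -684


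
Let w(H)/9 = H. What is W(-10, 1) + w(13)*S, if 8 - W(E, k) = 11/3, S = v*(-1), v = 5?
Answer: -1742/3 ≈ -580.67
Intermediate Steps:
w(H) = 9*H
S = -5 (S = 5*(-1) = -5)
W(E, k) = 13/3 (W(E, k) = 8 - 11/3 = 13/3)
W(-10, 1) + w(13)*S = 13/3 + (9*13)*(-5) = 13/3 + 117*(-5) = 13/3 - 585 = -1742/3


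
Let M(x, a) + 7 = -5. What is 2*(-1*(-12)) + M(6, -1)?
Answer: 12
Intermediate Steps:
M(x, a) = -12 (M(x, a) = -7 - 5 = -12)
2*(-1*(-12)) + M(6, -1) = 2*(-1*(-12)) - 12 = 2*12 - 12 = 24 - 12 = 12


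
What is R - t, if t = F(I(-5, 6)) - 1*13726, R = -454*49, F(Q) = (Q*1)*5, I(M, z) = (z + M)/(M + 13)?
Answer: -68165/8 ≈ -8520.6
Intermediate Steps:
I(M, z) = (M + z)/(13 + M)
F(Q) = 5*Q (F(Q) = Q*5 = 5*Q)
R = -22246
t = -109803/8 (t = 5*((-5 + 6)/(13 - 5)) - 1*13726 = 5*(1/8) - 13726 = 5*((⅛)*1) - 13726 = 5*(⅛) - 13726 = 5/8 - 13726 = -109803/8 ≈ -13725.)
R - t = -22246 - 1*(-109803/8) = -22246 + 109803/8 = -68165/8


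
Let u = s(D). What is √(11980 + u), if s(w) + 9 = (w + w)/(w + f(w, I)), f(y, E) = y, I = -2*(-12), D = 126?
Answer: 2*√2993 ≈ 109.42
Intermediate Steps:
I = 24
s(w) = -8 (s(w) = -9 + (w + w)/(w + w) = -9 + (2*w)/((2*w)) = -9 + (2*w)*(1/(2*w)) = -9 + 1 = -8)
u = -8
√(11980 + u) = √(11980 - 8) = √11972 = 2*√2993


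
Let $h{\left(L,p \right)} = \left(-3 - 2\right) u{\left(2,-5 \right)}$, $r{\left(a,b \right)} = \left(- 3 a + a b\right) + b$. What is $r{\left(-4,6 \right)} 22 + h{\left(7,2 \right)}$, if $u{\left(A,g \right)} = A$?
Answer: $-142$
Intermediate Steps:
$r{\left(a,b \right)} = b - 3 a + a b$
$h{\left(L,p \right)} = -10$ ($h{\left(L,p \right)} = \left(-3 - 2\right) 2 = \left(-5\right) 2 = -10$)
$r{\left(-4,6 \right)} 22 + h{\left(7,2 \right)} = \left(6 - -12 - 24\right) 22 - 10 = \left(6 + 12 - 24\right) 22 - 10 = \left(-6\right) 22 - 10 = -132 - 10 = -142$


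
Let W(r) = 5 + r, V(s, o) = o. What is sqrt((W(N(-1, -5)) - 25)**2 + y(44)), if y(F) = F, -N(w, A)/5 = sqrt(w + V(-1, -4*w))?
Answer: sqrt(519 + 200*sqrt(3)) ≈ 29.418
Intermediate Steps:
N(w, A) = -5*sqrt(3)*sqrt(-w) (N(w, A) = -5*sqrt(w - 4*w) = -5*sqrt(3)*sqrt(-w))
sqrt((W(N(-1, -5)) - 25)**2 + y(44)) = sqrt(((5 - 5*sqrt(3)*sqrt(-1*(-1))) - 25)**2 + 44) = sqrt(((5 - 5*sqrt(3)*sqrt(1)) - 25)**2 + 44) = sqrt(((5 - 5*sqrt(3)*1) - 25)**2 + 44) = sqrt(((5 - 5*sqrt(3)) - 25)**2 + 44) = sqrt((-20 - 5*sqrt(3))**2 + 44) = sqrt(44 + (-20 - 5*sqrt(3))**2)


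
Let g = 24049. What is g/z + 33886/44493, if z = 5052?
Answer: 137911581/24975404 ≈ 5.5219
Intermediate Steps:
g/z + 33886/44493 = 24049/5052 + 33886/44493 = 137911581/24975404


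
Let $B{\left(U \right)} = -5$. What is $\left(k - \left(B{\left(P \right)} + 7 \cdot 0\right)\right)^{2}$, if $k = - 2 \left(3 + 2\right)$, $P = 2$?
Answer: $25$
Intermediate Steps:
$k = -10$ ($k = \left(-2\right) 5 = -10$)
$\left(k - \left(B{\left(P \right)} + 7 \cdot 0\right)\right)^{2} = \left(-10 - \left(-5 + 7 \cdot 0\right)\right)^{2} = \left(-10 - \left(-5 + 0\right)\right)^{2} = \left(-10 - -5\right)^{2} = \left(-10 + 5\right)^{2} = \left(-5\right)^{2} = 25$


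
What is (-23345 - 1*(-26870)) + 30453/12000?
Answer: 14110151/4000 ≈ 3527.5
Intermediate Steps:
(-23345 - 1*(-26870)) + 30453/12000 = (-23345 + 26870) + 30453*(1/12000) = 3525 + 10151/4000 = 14110151/4000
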